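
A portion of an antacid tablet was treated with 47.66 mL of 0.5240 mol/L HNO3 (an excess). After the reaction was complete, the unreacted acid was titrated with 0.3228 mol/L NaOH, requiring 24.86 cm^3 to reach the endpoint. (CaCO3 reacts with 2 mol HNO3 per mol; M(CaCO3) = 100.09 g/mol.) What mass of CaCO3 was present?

0.848 g

Total n(HNO3) added = 0.5240 x 0.04766 = 0.02497 mol.
n(NaOH) used = 0.3228 x 0.02486 = 0.008025 mol, which equals the excess n(HNO3).
So n(HNO3) consumed by the sample = 0.02497 - 0.008025 = 0.01695 mol.
n(CaCO3) = 0.01695 / 2 = 0.008475 mol.
mass = 0.008475 mol x 100.09 g/mol = 0.848 g.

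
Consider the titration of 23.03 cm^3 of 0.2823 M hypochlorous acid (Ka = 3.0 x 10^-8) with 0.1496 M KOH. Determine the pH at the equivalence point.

n(HClO) = 0.2823 x 0.02303 = 0.006501 mol; V(KOH) at equivalence = 0.006501/0.1496 = 0.04346 L.
At equivalence all the acid is converted to ClO-; total volume = 0.02303 + 0.04346 = 0.06649 L, so [ClO-] = 0.006501/0.06649 = 0.09778 M.
Kb = Kw/Ka = 1.0e-14 / 3.0 x 10^-8 = 3.33e-7.
[OH^-] = sqrt(Kb x [ClO-]) = sqrt(3.33e-7 x 0.09778) = 0.000181 M.
pOH = 3.74, so pH = 14.00 - 3.74 = 10.26.

10.26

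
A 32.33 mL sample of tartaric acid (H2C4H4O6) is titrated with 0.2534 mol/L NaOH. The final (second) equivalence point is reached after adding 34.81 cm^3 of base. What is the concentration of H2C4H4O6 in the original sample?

0.136 M

n(NaOH) = 0.2534 x 0.03481 = 0.008821 mol.
At the final (second) equivalence point, 2 mol OH^- react per mol H2C4H4O6, so n(H2C4H4O6) = 0.008821 / 2 = 0.004410 mol.
[H2C4H4O6] = 0.004410 / 0.03233 L = 0.136 M.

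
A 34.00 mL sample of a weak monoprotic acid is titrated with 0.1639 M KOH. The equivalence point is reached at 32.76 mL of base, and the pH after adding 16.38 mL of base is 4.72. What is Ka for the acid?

16.38 mL is half of the equivalence volume, so this is the half-equivalence point where [HA] = [A^-].
At half-equivalence pH = pKa, so pKa = 4.72.
Ka = 10^(-4.72) = 1.9 x 10^-5.

1.9 x 10^-5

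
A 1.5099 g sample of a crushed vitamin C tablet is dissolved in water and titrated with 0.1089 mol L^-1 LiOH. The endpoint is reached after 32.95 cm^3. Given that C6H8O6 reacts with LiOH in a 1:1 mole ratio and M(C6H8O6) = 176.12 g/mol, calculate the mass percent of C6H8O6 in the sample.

41.9%

n(LiOH) = 0.1089 x 0.03295 = 0.003588 mol.
n(C6H8O6) = 0.003588 / 1 = 0.003588 mol.
mass of C6H8O6 = 0.003588 x 176.12 = 0.6320 g.
% purity = 0.6320 / 1.5099 x 100 = 41.9%.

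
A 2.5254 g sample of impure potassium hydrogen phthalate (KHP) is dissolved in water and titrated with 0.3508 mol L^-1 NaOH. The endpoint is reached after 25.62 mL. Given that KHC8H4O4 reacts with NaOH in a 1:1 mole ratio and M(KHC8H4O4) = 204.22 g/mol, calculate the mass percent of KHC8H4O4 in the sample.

n(NaOH) = 0.3508 x 0.02562 = 0.008987 mol.
n(KHC8H4O4) = 0.008987 / 1 = 0.008987 mol.
mass of KHC8H4O4 = 0.008987 x 204.22 = 1.835 g.
% purity = 1.835 / 2.5254 x 100 = 72.7%.

72.7%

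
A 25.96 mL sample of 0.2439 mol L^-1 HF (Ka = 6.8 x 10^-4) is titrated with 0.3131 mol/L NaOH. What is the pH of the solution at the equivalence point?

n(HF) = 0.2439 x 0.02596 = 0.006332 mol; V(NaOH) at equivalence = 0.006332/0.3131 = 0.02022 L.
At equivalence all the acid is converted to F-; total volume = 0.02596 + 0.02022 = 0.04618 L, so [F-] = 0.006332/0.04618 = 0.1371 M.
Kb = Kw/Ka = 1.0e-14 / 6.8 x 10^-4 = 1.47e-11.
[OH^-] = sqrt(Kb x [F-]) = sqrt(1.47e-11 x 0.1371) = 1.42e-6 M.
pOH = 5.85, so pH = 14.00 - 5.85 = 8.15.

8.15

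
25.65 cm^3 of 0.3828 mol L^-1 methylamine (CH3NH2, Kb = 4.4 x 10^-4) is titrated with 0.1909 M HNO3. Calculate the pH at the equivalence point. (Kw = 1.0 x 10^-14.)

5.77

n(CH3NH2) = 0.3828 x 0.02565 = 0.009819 mol; V(HNO3) at equivalence = 0.009819/0.1909 = 0.05143 L.
At equivalence the base is fully converted to CH3NH3+; total volume = 0.07708 L, so [CH3NH3+] = 0.009819/0.07708 = 0.1274 M.
Ka(CH3NH3+) = Kw/Kb = 1.0e-14 / 4.4 x 10^-4 = 2.27e-11.
[H^+] = sqrt(Ka x [CH3NH3+]) = sqrt(2.27e-11 x 0.1274) = 1.70e-6 M.
pH = -log(1.70e-6) = 5.77.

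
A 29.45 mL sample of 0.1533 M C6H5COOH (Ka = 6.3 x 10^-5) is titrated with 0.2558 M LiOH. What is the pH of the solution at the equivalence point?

n(C6H5COOH) = 0.1533 x 0.02945 = 0.004515 mol; V(LiOH) at equivalence = 0.004515/0.2558 = 0.01765 L.
At equivalence all the acid is converted to C6H5COO-; total volume = 0.02945 + 0.01765 = 0.04710 L, so [C6H5COO-] = 0.004515/0.04710 = 0.09585 M.
Kb = Kw/Ka = 1.0e-14 / 6.3 x 10^-5 = 1.59e-10.
[OH^-] = sqrt(Kb x [C6H5COO-]) = sqrt(1.59e-10 x 0.09585) = 3.90e-6 M.
pOH = 5.41, so pH = 14.00 - 5.41 = 8.59.

8.59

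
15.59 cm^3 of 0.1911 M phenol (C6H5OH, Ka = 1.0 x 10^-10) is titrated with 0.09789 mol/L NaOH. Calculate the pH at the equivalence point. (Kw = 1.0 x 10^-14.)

11.41

n(C6H5OH) = 0.1911 x 0.01559 = 0.002979 mol; V(NaOH) at equivalence = 0.002979/0.09789 = 0.03043 L.
At equivalence all the acid is converted to C6H5O-; total volume = 0.01559 + 0.03043 = 0.04602 L, so [C6H5O-] = 0.002979/0.04602 = 0.06473 M.
Kb = Kw/Ka = 1.0e-14 / 1.0 x 10^-10 = 0.000100.
[OH^-] = sqrt(Kb x [C6H5O-]) = sqrt(0.000100 x 0.06473) = 0.00254 M.
pOH = 2.59, so pH = 14.00 - 2.59 = 11.41.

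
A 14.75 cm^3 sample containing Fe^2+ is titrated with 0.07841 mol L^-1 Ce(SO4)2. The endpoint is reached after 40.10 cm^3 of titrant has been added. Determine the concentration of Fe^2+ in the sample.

n(Ce(SO4)2) = 0.07841 x 0.04010 = 0.003144 mol.
From the balanced equation, 1 mol Ce(SO4)2 reacts with 1 mol Fe^2+, so n(Fe^2+) = 0.003144 x 1/1 = 0.003144 mol.
[Fe^2+] = 0.003144 / 0.01475 L = 0.213 M.

0.213 M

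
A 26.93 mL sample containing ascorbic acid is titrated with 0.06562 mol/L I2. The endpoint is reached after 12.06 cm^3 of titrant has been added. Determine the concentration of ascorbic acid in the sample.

n(I2) = 0.06562 x 0.01206 = 0.0007914 mol.
From the balanced equation, 1 mol I2 reacts with 1 mol ascorbic acid, so n(ascorbic acid) = 0.0007914 x 1/1 = 0.0007914 mol.
[ascorbic acid] = 0.0007914 / 0.02693 L = 0.0294 M.

0.0294 M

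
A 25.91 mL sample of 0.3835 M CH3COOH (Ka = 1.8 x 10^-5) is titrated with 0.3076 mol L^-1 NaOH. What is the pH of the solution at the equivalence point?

8.99

n(CH3COOH) = 0.3835 x 0.02591 = 0.009936 mol; V(NaOH) at equivalence = 0.009936/0.3076 = 0.03230 L.
At equivalence all the acid is converted to CH3COO-; total volume = 0.02591 + 0.03230 = 0.05821 L, so [CH3COO-] = 0.009936/0.05821 = 0.1707 M.
Kb = Kw/Ka = 1.0e-14 / 1.8 x 10^-5 = 5.56e-10.
[OH^-] = sqrt(Kb x [CH3COO-]) = sqrt(5.56e-10 x 0.1707) = 9.74e-6 M.
pOH = 5.01, so pH = 14.00 - 5.01 = 8.99.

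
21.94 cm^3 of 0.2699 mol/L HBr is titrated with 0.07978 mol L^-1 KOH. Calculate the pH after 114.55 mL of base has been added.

12.37

n(acid) = 0.2699 x 0.02194 = 0.005922 mol; n(KOH) added = 0.07978 x 0.1145 = 0.009139 mol.
Base is in excess by 0.009139 - 0.005922 = 0.003217 mol in a total volume of 0.1365 L.
[OH^-] = 0.003217/0.1365 = 0.02357 M, so pOH = 1.63 and pH = 14.00 - 1.63 = 12.37.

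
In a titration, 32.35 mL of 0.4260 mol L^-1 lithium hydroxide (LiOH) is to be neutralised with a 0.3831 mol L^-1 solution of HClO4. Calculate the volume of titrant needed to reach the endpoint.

36.0 mL

n(LiOH) = 0.4260 mol/L x 0.03235 L = 0.01378 mol.
At equivalence n(HClO4) = n(LiOH) = 0.01378 mol.
V(HClO4) = 0.01378 / 0.3831 = 0.03597 L = 36.0 mL.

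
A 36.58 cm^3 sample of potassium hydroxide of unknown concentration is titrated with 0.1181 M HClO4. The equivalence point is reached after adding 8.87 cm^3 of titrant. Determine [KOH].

0.0286 M

n(HClO4) delivered = 0.1181 x 0.008870 = 0.001048 mol.
For a 1:1 reaction, n(KOH) = 0.001048 mol.
[KOH] = 0.001048 mol / 0.03658 L = 0.0286 M.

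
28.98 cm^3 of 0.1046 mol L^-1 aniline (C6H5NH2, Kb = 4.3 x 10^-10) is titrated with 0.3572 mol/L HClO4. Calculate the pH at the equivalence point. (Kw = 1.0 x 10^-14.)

2.86

n(C6H5NH2) = 0.1046 x 0.02898 = 0.003031 mol; V(HClO4) at equivalence = 0.003031/0.3572 = 0.008486 L.
At equivalence the base is fully converted to C6H5NH3+; total volume = 0.03747 L, so [C6H5NH3+] = 0.003031/0.03747 = 0.08091 M.
Ka(C6H5NH3+) = Kw/Kb = 1.0e-14 / 4.3 x 10^-10 = 2.33e-5.
[H^+] = sqrt(Ka x [C6H5NH3+]) = sqrt(2.33e-5 x 0.08091) = 0.00137 M.
pH = -log(0.00137) = 2.86.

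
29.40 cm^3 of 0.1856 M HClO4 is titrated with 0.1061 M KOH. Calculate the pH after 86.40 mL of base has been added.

12.51

n(acid) = 0.1856 x 0.02940 = 0.005457 mol; n(KOH) added = 0.1061 x 0.08640 = 0.009167 mol.
Base is in excess by 0.009167 - 0.005457 = 0.003710 mol in a total volume of 0.1158 L.
[OH^-] = 0.003710/0.1158 = 0.03204 M, so pOH = 1.49 and pH = 14.00 - 1.49 = 12.51.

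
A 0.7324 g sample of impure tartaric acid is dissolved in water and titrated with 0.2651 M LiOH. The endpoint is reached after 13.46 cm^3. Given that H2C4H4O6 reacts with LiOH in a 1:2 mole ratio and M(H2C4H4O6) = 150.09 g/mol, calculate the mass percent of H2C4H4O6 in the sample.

36.6%

n(LiOH) = 0.2651 x 0.01346 = 0.003568 mol.
n(H2C4H4O6) = 0.003568 / 2 = 0.001784 mol.
mass of H2C4H4O6 = 0.001784 x 150.09 = 0.2678 g.
% purity = 0.2678 / 0.7324 x 100 = 36.6%.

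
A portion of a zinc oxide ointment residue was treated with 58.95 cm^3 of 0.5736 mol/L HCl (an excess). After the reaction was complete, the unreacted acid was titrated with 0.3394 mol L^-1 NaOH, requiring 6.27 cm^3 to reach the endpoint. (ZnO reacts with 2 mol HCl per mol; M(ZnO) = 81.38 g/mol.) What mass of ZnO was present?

1.29 g

Total n(HCl) added = 0.5736 x 0.05895 = 0.03381 mol.
n(NaOH) used = 0.3394 x 0.006270 = 0.002128 mol, which equals the excess n(HCl).
So n(HCl) consumed by the sample = 0.03381 - 0.002128 = 0.03169 mol.
n(ZnO) = 0.03169 / 2 = 0.01584 mol.
mass = 0.01584 mol x 81.38 g/mol = 1.29 g.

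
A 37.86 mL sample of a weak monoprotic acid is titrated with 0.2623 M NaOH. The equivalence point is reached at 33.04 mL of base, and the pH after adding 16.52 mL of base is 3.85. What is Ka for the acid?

1.4 x 10^-4

16.52 mL is half of the equivalence volume, so this is the half-equivalence point where [HA] = [A^-].
At half-equivalence pH = pKa, so pKa = 3.85.
Ka = 10^(-3.85) = 1.4 x 10^-4.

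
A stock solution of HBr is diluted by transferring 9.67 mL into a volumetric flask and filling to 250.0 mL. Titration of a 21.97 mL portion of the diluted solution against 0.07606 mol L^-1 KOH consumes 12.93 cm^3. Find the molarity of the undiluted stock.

n(KOH) = 0.07606 x 0.01293 = 0.0009835 mol.
n(HBr) in the aliquot = 0.0009835 mol.
[diluted HBr] = 0.0009835 / 0.02197 = 0.04476 M.
Dilution factor = 250.0/9.670 = 25.85, so [stock] = 0.04476 x 25.85 = 1.16 M.

1.16 M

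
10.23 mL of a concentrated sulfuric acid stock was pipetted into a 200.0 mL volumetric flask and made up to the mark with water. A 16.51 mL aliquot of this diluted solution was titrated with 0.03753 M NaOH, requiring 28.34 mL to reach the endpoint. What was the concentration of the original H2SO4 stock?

n(NaOH) = 0.03753 x 0.02834 = 0.001064 mol.
n(H2SO4) in the aliquot = 0.001064 x 1/2 = 0.0005318 mol.
[diluted H2SO4] = 0.0005318 / 0.01651 = 0.03221 M.
Dilution factor = 200.0/10.23 = 19.55, so [stock] = 0.03221 x 19.55 = 0.630 M.

0.630 M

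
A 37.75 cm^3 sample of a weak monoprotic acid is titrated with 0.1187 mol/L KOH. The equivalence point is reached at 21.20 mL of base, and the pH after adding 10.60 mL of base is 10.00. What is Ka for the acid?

1.0 x 10^-10

10.60 mL is half of the equivalence volume, so this is the half-equivalence point where [HA] = [A^-].
At half-equivalence pH = pKa, so pKa = 10.00.
Ka = 10^(-10.00) = 1.0 x 10^-10.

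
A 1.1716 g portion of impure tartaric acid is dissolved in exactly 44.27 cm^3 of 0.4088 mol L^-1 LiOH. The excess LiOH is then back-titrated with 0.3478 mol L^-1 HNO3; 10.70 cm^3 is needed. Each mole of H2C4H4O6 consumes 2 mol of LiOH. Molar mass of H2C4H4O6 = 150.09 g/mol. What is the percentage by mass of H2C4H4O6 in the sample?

92.1%

Total n(LiOH) added = 0.4088 x 0.04427 = 0.01810 mol.
n(HNO3) used = 0.3478 x 0.01070 = 0.003721 mol, which equals the excess n(LiOH).
So n(LiOH) consumed by the sample = 0.01810 - 0.003721 = 0.01438 mol.
n(H2C4H4O6) = 0.01438 / 2 = 0.007188 mol.
mass H2C4H4O6 = 0.007188 x 150.09 = 1.079 g, so %H2C4H4O6 = 1.079/1.1716 x 100 = 92.1%.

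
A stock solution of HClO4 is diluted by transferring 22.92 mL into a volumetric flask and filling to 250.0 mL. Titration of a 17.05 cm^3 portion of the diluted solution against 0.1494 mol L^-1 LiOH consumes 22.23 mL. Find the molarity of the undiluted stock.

n(LiOH) = 0.1494 x 0.02223 = 0.003321 mol.
n(HClO4) in the aliquot = 0.003321 mol.
[diluted HClO4] = 0.003321 / 0.01705 = 0.1948 M.
Dilution factor = 250.0/22.92 = 10.91, so [stock] = 0.1948 x 10.91 = 2.12 M.

2.12 M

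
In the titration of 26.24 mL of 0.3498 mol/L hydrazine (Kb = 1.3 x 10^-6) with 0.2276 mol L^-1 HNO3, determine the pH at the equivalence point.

4.49

n(N2H4) = 0.3498 x 0.02624 = 0.009179 mol; V(HNO3) at equivalence = 0.009179/0.2276 = 0.04033 L.
At equivalence the base is fully converted to N2H5+; total volume = 0.06657 L, so [N2H5+] = 0.009179/0.06657 = 0.1379 M.
Ka(N2H5+) = Kw/Kb = 1.0e-14 / 1.3 x 10^-6 = 7.69e-9.
[H^+] = sqrt(Ka x [N2H5+]) = sqrt(7.69e-9 x 0.1379) = 3.26e-5 M.
pH = -log(3.26e-5) = 4.49.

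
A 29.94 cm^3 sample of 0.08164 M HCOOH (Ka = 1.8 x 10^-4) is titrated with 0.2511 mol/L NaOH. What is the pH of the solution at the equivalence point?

n(HCOOH) = 0.08164 x 0.02994 = 0.002444 mol; V(NaOH) at equivalence = 0.002444/0.2511 = 0.009734 L.
At equivalence all the acid is converted to HCOO-; total volume = 0.02994 + 0.009734 = 0.03967 L, so [HCOO-] = 0.002444/0.03967 = 0.06161 M.
Kb = Kw/Ka = 1.0e-14 / 1.8 x 10^-4 = 5.56e-11.
[OH^-] = sqrt(Kb x [HCOO-]) = sqrt(5.56e-11 x 0.06161) = 1.85e-6 M.
pOH = 5.73, so pH = 14.00 - 5.73 = 8.27.

8.27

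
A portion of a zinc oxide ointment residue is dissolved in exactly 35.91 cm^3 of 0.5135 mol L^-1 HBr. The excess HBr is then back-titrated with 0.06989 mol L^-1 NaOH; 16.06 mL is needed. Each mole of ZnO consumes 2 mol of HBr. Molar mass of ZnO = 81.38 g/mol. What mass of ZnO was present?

Total n(HBr) added = 0.5135 x 0.03591 = 0.01844 mol.
n(NaOH) used = 0.06989 x 0.01606 = 0.001122 mol, which equals the excess n(HBr).
So n(HBr) consumed by the sample = 0.01844 - 0.001122 = 0.01732 mol.
n(ZnO) = 0.01732 / 2 = 0.008659 mol.
mass = 0.008659 mol x 81.38 g/mol = 0.705 g.

0.705 g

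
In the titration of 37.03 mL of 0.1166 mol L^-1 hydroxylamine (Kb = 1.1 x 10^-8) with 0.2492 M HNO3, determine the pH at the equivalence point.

n(NH2OH) = 0.1166 x 0.03703 = 0.004318 mol; V(HNO3) at equivalence = 0.004318/0.2492 = 0.01733 L.
At equivalence the base is fully converted to NH3OH+; total volume = 0.05436 L, so [NH3OH+] = 0.004318/0.05436 = 0.07943 M.
Ka(NH3OH+) = Kw/Kb = 1.0e-14 / 1.1 x 10^-8 = 9.09e-7.
[H^+] = sqrt(Ka x [NH3OH+]) = sqrt(9.09e-7 x 0.07943) = 0.000269 M.
pH = -log(0.000269) = 3.57.

3.57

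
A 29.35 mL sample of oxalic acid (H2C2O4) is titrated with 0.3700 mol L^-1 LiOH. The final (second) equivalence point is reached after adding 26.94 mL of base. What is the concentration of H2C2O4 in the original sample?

0.170 M

n(LiOH) = 0.3700 x 0.02694 = 0.009968 mol.
At the final (second) equivalence point, 2 mol OH^- react per mol H2C2O4, so n(H2C2O4) = 0.009968 / 2 = 0.004984 mol.
[H2C2O4] = 0.004984 / 0.02935 L = 0.170 M.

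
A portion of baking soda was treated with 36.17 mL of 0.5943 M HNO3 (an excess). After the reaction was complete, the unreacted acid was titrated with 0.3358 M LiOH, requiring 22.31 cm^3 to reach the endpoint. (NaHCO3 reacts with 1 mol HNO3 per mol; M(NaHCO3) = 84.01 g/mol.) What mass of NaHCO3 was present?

1.18 g

Total n(HNO3) added = 0.5943 x 0.03617 = 0.02150 mol.
n(LiOH) used = 0.3358 x 0.02231 = 0.007492 mol, which equals the excess n(HNO3).
So n(HNO3) consumed by the sample = 0.02150 - 0.007492 = 0.01400 mol.
n(NaHCO3) = 0.01400 / 1 = 0.01400 mol.
mass = 0.01400 mol x 84.01 g/mol = 1.18 g.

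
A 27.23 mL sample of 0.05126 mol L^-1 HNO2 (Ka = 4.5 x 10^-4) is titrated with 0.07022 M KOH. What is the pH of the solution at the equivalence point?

7.91

n(HNO2) = 0.05126 x 0.02723 = 0.001396 mol; V(KOH) at equivalence = 0.001396/0.07022 = 0.01988 L.
At equivalence all the acid is converted to NO2-; total volume = 0.02723 + 0.01988 = 0.04711 L, so [NO2-] = 0.001396/0.04711 = 0.02963 M.
Kb = Kw/Ka = 1.0e-14 / 4.5 x 10^-4 = 2.22e-11.
[OH^-] = sqrt(Kb x [NO2-]) = sqrt(2.22e-11 x 0.02963) = 8.11e-7 M.
pOH = 6.09, so pH = 14.00 - 6.09 = 7.91.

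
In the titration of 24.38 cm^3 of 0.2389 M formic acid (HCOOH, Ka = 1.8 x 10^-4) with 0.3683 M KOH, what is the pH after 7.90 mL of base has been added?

Initial n(HCOOH) = 0.2389 x 0.02438 = 0.005824 mol.
n(KOH) added = 0.3683 x 0.007900 = 0.002910 mol, converting that many moles of HCOOH to HCOO-.
Remaining n(HCOOH) = 0.002915 mol; n(HCOO-) = 0.002910 mol.
By Henderson-Hasselbalch, pH = pKa + log([A^-]/[HA]) = 3.74 + log(0.002910/0.002915) = 3.74 + (-0.00) = 3.74.

3.74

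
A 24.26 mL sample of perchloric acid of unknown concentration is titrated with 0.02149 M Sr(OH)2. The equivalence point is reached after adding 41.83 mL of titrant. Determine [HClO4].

0.0741 M

n(Sr(OH)2) delivered = 0.02149 x 0.04183 = 0.0008989 mol.
The reaction is 2 HClO4 + 1 Sr(OH)2, so n(HClO4) = 0.0008989 x 2/1 = 0.001798 mol.
[HClO4] = 0.001798 mol / 0.02426 L = 0.0741 M.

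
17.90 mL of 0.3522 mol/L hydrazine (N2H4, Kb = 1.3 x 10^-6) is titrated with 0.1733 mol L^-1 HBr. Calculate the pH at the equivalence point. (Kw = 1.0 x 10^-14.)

n(N2H4) = 0.3522 x 0.01790 = 0.006304 mol; V(HBr) at equivalence = 0.006304/0.1733 = 0.03638 L.
At equivalence the base is fully converted to N2H5+; total volume = 0.05428 L, so [N2H5+] = 0.006304/0.05428 = 0.1161 M.
Ka(N2H5+) = Kw/Kb = 1.0e-14 / 1.3 x 10^-6 = 7.69e-9.
[H^+] = sqrt(Ka x [N2H5+]) = sqrt(7.69e-9 x 0.1161) = 2.99e-5 M.
pH = -log(2.99e-5) = 4.52.

4.52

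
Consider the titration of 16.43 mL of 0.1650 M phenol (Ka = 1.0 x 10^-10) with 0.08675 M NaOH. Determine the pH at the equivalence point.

11.38

n(C6H5OH) = 0.1650 x 0.01643 = 0.002711 mol; V(NaOH) at equivalence = 0.002711/0.08675 = 0.03125 L.
At equivalence all the acid is converted to C6H5O-; total volume = 0.01643 + 0.03125 = 0.04768 L, so [C6H5O-] = 0.002711/0.04768 = 0.05686 M.
Kb = Kw/Ka = 1.0e-14 / 1.0 x 10^-10 = 0.000100.
[OH^-] = sqrt(Kb x [C6H5O-]) = sqrt(0.000100 x 0.05686) = 0.00238 M.
pOH = 2.62, so pH = 14.00 - 2.62 = 11.38.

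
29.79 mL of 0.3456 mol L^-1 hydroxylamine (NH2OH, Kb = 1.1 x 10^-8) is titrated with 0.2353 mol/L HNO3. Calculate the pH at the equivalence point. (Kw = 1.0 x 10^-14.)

n(NH2OH) = 0.3456 x 0.02979 = 0.01030 mol; V(HNO3) at equivalence = 0.01030/0.2353 = 0.04375 L.
At equivalence the base is fully converted to NH3OH+; total volume = 0.07354 L, so [NH3OH+] = 0.01030/0.07354 = 0.1400 M.
Ka(NH3OH+) = Kw/Kb = 1.0e-14 / 1.1 x 10^-8 = 9.09e-7.
[H^+] = sqrt(Ka x [NH3OH+]) = sqrt(9.09e-7 x 0.1400) = 0.000357 M.
pH = -log(0.000357) = 3.45.

3.45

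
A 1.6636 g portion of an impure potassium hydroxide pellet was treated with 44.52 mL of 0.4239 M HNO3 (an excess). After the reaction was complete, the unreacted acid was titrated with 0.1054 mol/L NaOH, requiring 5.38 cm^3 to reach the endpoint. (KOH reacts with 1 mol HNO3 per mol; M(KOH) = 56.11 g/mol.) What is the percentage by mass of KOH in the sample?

61.7%

Total n(HNO3) added = 0.4239 x 0.04452 = 0.01887 mol.
n(NaOH) used = 0.1054 x 0.005380 = 0.0005671 mol, which equals the excess n(HNO3).
So n(HNO3) consumed by the sample = 0.01887 - 0.0005671 = 0.01830 mol.
n(KOH) = 0.01830 / 1 = 0.01830 mol.
mass KOH = 0.01830 x 56.11 = 1.027 g, so %KOH = 1.027/1.6636 x 100 = 61.7%.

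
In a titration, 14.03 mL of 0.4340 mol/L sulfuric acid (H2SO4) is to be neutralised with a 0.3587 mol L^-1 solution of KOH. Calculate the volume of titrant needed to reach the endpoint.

34.0 mL

n(H2SO4) = 0.4340 mol/L x 0.01403 L = 0.006089 mol.
The neutralisation is 1 H2SO4 : 2 KOH, so n(KOH) = 0.006089 x 2/1 = 0.01218 mol.
V(KOH) = 0.01218 / 0.3587 = 0.03395 L = 34.0 mL.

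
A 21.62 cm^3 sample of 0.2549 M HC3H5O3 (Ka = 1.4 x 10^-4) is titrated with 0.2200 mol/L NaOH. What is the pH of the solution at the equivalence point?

n(HC3H5O3) = 0.2549 x 0.02162 = 0.005511 mol; V(NaOH) at equivalence = 0.005511/0.2200 = 0.02505 L.
At equivalence all the acid is converted to C3H5O3-; total volume = 0.02162 + 0.02505 = 0.04667 L, so [C3H5O3-] = 0.005511/0.04667 = 0.1181 M.
Kb = Kw/Ka = 1.0e-14 / 1.4 x 10^-4 = 7.14e-11.
[OH^-] = sqrt(Kb x [C3H5O3-]) = sqrt(7.14e-11 x 0.1181) = 2.90e-6 M.
pOH = 5.54, so pH = 14.00 - 5.54 = 8.46.

8.46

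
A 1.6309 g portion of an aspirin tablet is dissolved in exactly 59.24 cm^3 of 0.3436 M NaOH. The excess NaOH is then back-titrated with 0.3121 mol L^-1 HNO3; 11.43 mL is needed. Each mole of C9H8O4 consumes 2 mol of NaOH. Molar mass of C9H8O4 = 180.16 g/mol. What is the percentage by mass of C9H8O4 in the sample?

92.7%

Total n(NaOH) added = 0.3436 x 0.05924 = 0.02035 mol.
n(HNO3) used = 0.3121 x 0.01143 = 0.003567 mol, which equals the excess n(NaOH).
So n(NaOH) consumed by the sample = 0.02035 - 0.003567 = 0.01679 mol.
n(C9H8O4) = 0.01679 / 2 = 0.008394 mol.
mass C9H8O4 = 0.008394 x 180.16 = 1.512 g, so %C9H8O4 = 1.512/1.6309 x 100 = 92.7%.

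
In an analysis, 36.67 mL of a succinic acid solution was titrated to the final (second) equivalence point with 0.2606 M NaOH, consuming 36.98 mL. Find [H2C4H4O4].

0.131 M

n(NaOH) = 0.2606 x 0.03698 = 0.009637 mol.
At the final (second) equivalence point, 2 mol OH^- react per mol H2C4H4O4, so n(H2C4H4O4) = 0.009637 / 2 = 0.004818 mol.
[H2C4H4O4] = 0.004818 / 0.03667 L = 0.131 M.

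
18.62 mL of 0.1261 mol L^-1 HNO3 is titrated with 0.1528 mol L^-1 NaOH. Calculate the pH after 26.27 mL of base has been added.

12.57

n(acid) = 0.1261 x 0.01862 = 0.002348 mol; n(NaOH) added = 0.1528 x 0.02627 = 0.004014 mol.
Base is in excess by 0.004014 - 0.002348 = 0.001666 mol in a total volume of 0.04489 L.
[OH^-] = 0.001666/0.04489 = 0.03711 M, so pOH = 1.43 and pH = 14.00 - 1.43 = 12.57.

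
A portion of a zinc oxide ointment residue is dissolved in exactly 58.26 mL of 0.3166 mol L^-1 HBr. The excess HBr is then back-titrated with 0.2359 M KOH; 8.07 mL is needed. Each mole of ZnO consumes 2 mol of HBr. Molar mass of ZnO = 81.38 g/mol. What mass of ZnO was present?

0.673 g

Total n(HBr) added = 0.3166 x 0.05826 = 0.01845 mol.
n(KOH) used = 0.2359 x 0.008070 = 0.001904 mol, which equals the excess n(HBr).
So n(HBr) consumed by the sample = 0.01845 - 0.001904 = 0.01654 mol.
n(ZnO) = 0.01654 / 2 = 0.008271 mol.
mass = 0.008271 mol x 81.38 g/mol = 0.673 g.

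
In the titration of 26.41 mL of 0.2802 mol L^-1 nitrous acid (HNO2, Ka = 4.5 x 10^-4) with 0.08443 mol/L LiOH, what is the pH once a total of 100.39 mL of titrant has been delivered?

n(acid) = 0.2802 x 0.02641 = 0.007400 mol; n(LiOH) added = 0.08443 x 0.1004 = 0.008476 mol.
Base is in excess by 0.008476 - 0.007400 = 0.001076 mol in a total volume of 0.1268 L.
[OH^-] = 0.001076/0.1268 = 0.008485 M, so pOH = 2.07 and pH = 14.00 - 2.07 = 11.93.

11.93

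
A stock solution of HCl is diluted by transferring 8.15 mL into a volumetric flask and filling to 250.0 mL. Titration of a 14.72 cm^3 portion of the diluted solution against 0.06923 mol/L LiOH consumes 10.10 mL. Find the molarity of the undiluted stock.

1.46 M

n(LiOH) = 0.06923 x 0.01010 = 0.0006992 mol.
n(HCl) in the aliquot = 0.0006992 mol.
[diluted HCl] = 0.0006992 / 0.01472 = 0.04750 M.
Dilution factor = 250.0/8.150 = 30.67, so [stock] = 0.04750 x 30.67 = 1.46 M.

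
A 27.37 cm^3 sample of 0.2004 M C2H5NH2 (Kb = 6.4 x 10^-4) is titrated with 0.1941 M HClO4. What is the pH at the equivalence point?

5.91

n(C2H5NH2) = 0.2004 x 0.02737 = 0.005485 mol; V(HClO4) at equivalence = 0.005485/0.1941 = 0.02826 L.
At equivalence the base is fully converted to C2H5NH3+; total volume = 0.05563 L, so [C2H5NH3+] = 0.005485/0.05563 = 0.09860 M.
Ka(C2H5NH3+) = Kw/Kb = 1.0e-14 / 6.4 x 10^-4 = 1.56e-11.
[H^+] = sqrt(Ka x [C2H5NH3+]) = sqrt(1.56e-11 x 0.09860) = 1.24e-6 M.
pH = -log(1.24e-6) = 5.91.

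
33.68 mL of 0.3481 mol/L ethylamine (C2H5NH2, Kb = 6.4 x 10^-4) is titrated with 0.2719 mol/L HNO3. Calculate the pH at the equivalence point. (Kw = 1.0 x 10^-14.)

n(C2H5NH2) = 0.3481 x 0.03368 = 0.01172 mol; V(HNO3) at equivalence = 0.01172/0.2719 = 0.04312 L.
At equivalence the base is fully converted to C2H5NH3+; total volume = 0.07680 L, so [C2H5NH3+] = 0.01172/0.07680 = 0.1527 M.
Ka(C2H5NH3+) = Kw/Kb = 1.0e-14 / 6.4 x 10^-4 = 1.56e-11.
[H^+] = sqrt(Ka x [C2H5NH3+]) = sqrt(1.56e-11 x 0.1527) = 1.54e-6 M.
pH = -log(1.54e-6) = 5.81.

5.81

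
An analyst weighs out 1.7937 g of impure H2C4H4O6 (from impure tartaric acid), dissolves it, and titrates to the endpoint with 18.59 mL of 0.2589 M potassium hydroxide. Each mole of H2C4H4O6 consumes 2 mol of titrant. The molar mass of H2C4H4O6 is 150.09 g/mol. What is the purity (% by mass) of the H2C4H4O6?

n(KOH) = 0.2589 x 0.01859 = 0.004813 mol.
n(H2C4H4O6) = 0.004813 / 2 = 0.002406 mol.
mass of H2C4H4O6 = 0.002406 x 150.09 = 0.3612 g.
% purity = 0.3612 / 1.7937 x 100 = 20.1%.

20.1%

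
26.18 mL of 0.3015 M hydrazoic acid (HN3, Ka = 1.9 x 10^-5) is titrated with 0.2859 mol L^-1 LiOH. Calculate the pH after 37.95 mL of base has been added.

n(acid) = 0.3015 x 0.02618 = 0.007893 mol; n(LiOH) added = 0.2859 x 0.03795 = 0.01085 mol.
Base is in excess by 0.01085 - 0.007893 = 0.002957 mol in a total volume of 0.06413 L.
[OH^-] = 0.002957/0.06413 = 0.04610 M, so pOH = 1.34 and pH = 14.00 - 1.34 = 12.66.

12.66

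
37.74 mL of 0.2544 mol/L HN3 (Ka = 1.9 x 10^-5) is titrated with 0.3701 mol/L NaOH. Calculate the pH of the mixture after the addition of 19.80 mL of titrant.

5.23

Initial n(HN3) = 0.2544 x 0.03774 = 0.009601 mol.
n(NaOH) added = 0.3701 x 0.01980 = 0.007328 mol, converting that many moles of HN3 to N3-.
Remaining n(HN3) = 0.002273 mol; n(N3-) = 0.007328 mol.
By Henderson-Hasselbalch, pH = pKa + log([A^-]/[HA]) = 4.72 + log(0.007328/0.002273) = 4.72 + (+0.51) = 5.23.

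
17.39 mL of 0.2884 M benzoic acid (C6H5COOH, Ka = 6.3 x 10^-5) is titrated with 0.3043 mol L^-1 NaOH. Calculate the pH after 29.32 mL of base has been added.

12.92

n(acid) = 0.2884 x 0.01739 = 0.005015 mol; n(NaOH) added = 0.3043 x 0.02932 = 0.008922 mol.
Base is in excess by 0.008922 - 0.005015 = 0.003907 mol in a total volume of 0.04671 L.
[OH^-] = 0.003907/0.04671 = 0.08364 M, so pOH = 1.08 and pH = 14.00 - 1.08 = 12.92.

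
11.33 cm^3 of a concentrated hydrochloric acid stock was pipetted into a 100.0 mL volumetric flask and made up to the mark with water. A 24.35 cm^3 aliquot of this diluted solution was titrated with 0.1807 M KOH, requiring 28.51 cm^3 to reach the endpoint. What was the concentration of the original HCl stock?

1.87 M

n(KOH) = 0.1807 x 0.02851 = 0.005152 mol.
n(HCl) in the aliquot = 0.005152 mol.
[diluted HCl] = 0.005152 / 0.02435 = 0.2116 M.
Dilution factor = 100.0/11.33 = 8.826, so [stock] = 0.2116 x 8.826 = 1.87 M.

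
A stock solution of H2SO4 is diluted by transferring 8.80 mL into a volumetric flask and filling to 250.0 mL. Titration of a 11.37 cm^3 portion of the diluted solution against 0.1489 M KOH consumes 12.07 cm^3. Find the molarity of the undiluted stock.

n(KOH) = 0.1489 x 0.01207 = 0.001797 mol.
n(H2SO4) in the aliquot = 0.001797 x 1/2 = 0.0008986 mol.
[diluted H2SO4] = 0.0008986 / 0.01137 = 0.07903 M.
Dilution factor = 250.0/8.800 = 28.41, so [stock] = 0.07903 x 28.41 = 2.25 M.

2.25 M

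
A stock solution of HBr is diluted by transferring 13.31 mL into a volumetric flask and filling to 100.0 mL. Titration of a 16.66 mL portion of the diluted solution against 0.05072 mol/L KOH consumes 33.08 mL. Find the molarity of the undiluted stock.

0.757 M

n(KOH) = 0.05072 x 0.03308 = 0.001678 mol.
n(HBr) in the aliquot = 0.001678 mol.
[diluted HBr] = 0.001678 / 0.01666 = 0.1007 M.
Dilution factor = 100.0/13.31 = 7.513, so [stock] = 0.1007 x 7.513 = 0.757 M.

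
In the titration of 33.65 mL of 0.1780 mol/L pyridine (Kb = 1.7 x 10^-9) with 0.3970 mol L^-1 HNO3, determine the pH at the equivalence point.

n(C5H5N) = 0.1780 x 0.03365 = 0.005990 mol; V(HNO3) at equivalence = 0.005990/0.3970 = 0.01509 L.
At equivalence the base is fully converted to C5H5NH+; total volume = 0.04874 L, so [C5H5NH+] = 0.005990/0.04874 = 0.1229 M.
Ka(C5H5NH+) = Kw/Kb = 1.0e-14 / 1.7 x 10^-9 = 5.88e-6.
[H^+] = sqrt(Ka x [C5H5NH+]) = sqrt(5.88e-6 x 0.1229) = 0.000850 M.
pH = -log(0.000850) = 3.07.

3.07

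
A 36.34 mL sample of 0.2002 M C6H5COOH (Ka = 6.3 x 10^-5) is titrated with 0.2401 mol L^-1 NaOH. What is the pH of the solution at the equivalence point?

n(C6H5COOH) = 0.2002 x 0.03634 = 0.007275 mol; V(NaOH) at equivalence = 0.007275/0.2401 = 0.03030 L.
At equivalence all the acid is converted to C6H5COO-; total volume = 0.03634 + 0.03030 = 0.06664 L, so [C6H5COO-] = 0.007275/0.06664 = 0.1092 M.
Kb = Kw/Ka = 1.0e-14 / 6.3 x 10^-5 = 1.59e-10.
[OH^-] = sqrt(Kb x [C6H5COO-]) = sqrt(1.59e-10 x 0.1092) = 4.16e-6 M.
pOH = 5.38, so pH = 14.00 - 5.38 = 8.62.

8.62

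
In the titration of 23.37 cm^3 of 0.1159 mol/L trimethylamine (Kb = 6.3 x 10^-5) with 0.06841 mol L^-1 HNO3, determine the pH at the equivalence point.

n((CH3)3N) = 0.1159 x 0.02337 = 0.002709 mol; V(HNO3) at equivalence = 0.002709/0.06841 = 0.03959 L.
At equivalence the base is fully converted to (CH3)3NH+; total volume = 0.06296 L, so [(CH3)3NH+] = 0.002709/0.06296 = 0.04302 M.
Ka((CH3)3NH+) = Kw/Kb = 1.0e-14 / 6.3 x 10^-5 = 1.59e-10.
[H^+] = sqrt(Ka x [(CH3)3NH+]) = sqrt(1.59e-10 x 0.04302) = 2.61e-6 M.
pH = -log(2.61e-6) = 5.58.

5.58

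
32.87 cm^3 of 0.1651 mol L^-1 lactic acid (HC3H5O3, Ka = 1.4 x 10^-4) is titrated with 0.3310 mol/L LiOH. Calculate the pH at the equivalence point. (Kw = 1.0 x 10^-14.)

n(HC3H5O3) = 0.1651 x 0.03287 = 0.005427 mol; V(LiOH) at equivalence = 0.005427/0.3310 = 0.01640 L.
At equivalence all the acid is converted to C3H5O3-; total volume = 0.03287 + 0.01640 = 0.04927 L, so [C3H5O3-] = 0.005427/0.04927 = 0.1102 M.
Kb = Kw/Ka = 1.0e-14 / 1.4 x 10^-4 = 7.14e-11.
[OH^-] = sqrt(Kb x [C3H5O3-]) = sqrt(7.14e-11 x 0.1102) = 2.81e-6 M.
pOH = 5.55, so pH = 14.00 - 5.55 = 8.45.

8.45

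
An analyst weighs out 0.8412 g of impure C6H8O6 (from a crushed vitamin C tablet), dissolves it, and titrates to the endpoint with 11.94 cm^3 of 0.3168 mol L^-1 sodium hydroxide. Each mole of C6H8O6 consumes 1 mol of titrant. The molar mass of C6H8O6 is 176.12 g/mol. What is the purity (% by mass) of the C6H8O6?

79.2%

n(NaOH) = 0.3168 x 0.01194 = 0.003783 mol.
n(C6H8O6) = 0.003783 / 1 = 0.003783 mol.
mass of C6H8O6 = 0.003783 x 176.12 = 0.6662 g.
% purity = 0.6662 / 0.8412 x 100 = 79.2%.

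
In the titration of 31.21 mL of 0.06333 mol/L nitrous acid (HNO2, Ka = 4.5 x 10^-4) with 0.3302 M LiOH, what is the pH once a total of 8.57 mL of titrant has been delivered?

12.33

n(acid) = 0.06333 x 0.03121 = 0.001977 mol; n(LiOH) added = 0.3302 x 0.008570 = 0.002830 mol.
Base is in excess by 0.002830 - 0.001977 = 0.0008533 mol in a total volume of 0.03978 L.
[OH^-] = 0.0008533/0.03978 = 0.02145 M, so pOH = 1.67 and pH = 14.00 - 1.67 = 12.33.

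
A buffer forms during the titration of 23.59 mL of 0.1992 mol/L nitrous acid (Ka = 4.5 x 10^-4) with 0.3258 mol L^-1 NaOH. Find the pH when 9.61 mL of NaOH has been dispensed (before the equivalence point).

3.65

Initial n(HNO2) = 0.1992 x 0.02359 = 0.004699 mol.
n(NaOH) added = 0.3258 x 0.009610 = 0.003131 mol, converting that many moles of HNO2 to NO2-.
Remaining n(HNO2) = 0.001568 mol; n(NO2-) = 0.003131 mol.
By Henderson-Hasselbalch, pH = pKa + log([A^-]/[HA]) = 3.35 + log(0.003131/0.001568) = 3.35 + (+0.30) = 3.65.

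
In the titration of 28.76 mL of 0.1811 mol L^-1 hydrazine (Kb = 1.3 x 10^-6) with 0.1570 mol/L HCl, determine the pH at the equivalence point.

4.59

n(N2H4) = 0.1811 x 0.02876 = 0.005208 mol; V(HCl) at equivalence = 0.005208/0.1570 = 0.03317 L.
At equivalence the base is fully converted to N2H5+; total volume = 0.06193 L, so [N2H5+] = 0.005208/0.06193 = 0.08410 M.
Ka(N2H5+) = Kw/Kb = 1.0e-14 / 1.3 x 10^-6 = 7.69e-9.
[H^+] = sqrt(Ka x [N2H5+]) = sqrt(7.69e-9 x 0.08410) = 2.54e-5 M.
pH = -log(2.54e-5) = 4.59.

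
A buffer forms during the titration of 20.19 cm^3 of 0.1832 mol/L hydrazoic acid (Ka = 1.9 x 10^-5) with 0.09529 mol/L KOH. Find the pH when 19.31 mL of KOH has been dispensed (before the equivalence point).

4.72

Initial n(HN3) = 0.1832 x 0.02019 = 0.003699 mol.
n(KOH) added = 0.09529 x 0.01931 = 0.001840 mol, converting that many moles of HN3 to N3-.
Remaining n(HN3) = 0.001859 mol; n(N3-) = 0.001840 mol.
By Henderson-Hasselbalch, pH = pKa + log([A^-]/[HA]) = 4.72 + log(0.001840/0.001859) = 4.72 + (-0.00) = 4.72.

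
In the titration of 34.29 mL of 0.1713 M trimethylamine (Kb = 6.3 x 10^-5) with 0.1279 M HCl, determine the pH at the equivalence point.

n((CH3)3N) = 0.1713 x 0.03429 = 0.005874 mol; V(HCl) at equivalence = 0.005874/0.1279 = 0.04593 L.
At equivalence the base is fully converted to (CH3)3NH+; total volume = 0.08022 L, so [(CH3)3NH+] = 0.005874/0.08022 = 0.07323 M.
Ka((CH3)3NH+) = Kw/Kb = 1.0e-14 / 6.3 x 10^-5 = 1.59e-10.
[H^+] = sqrt(Ka x [(CH3)3NH+]) = sqrt(1.59e-10 x 0.07323) = 3.41e-6 M.
pH = -log(3.41e-6) = 5.47.

5.47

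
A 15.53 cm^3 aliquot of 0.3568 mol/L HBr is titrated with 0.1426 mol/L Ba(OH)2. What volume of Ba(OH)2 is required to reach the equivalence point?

n(HBr) = 0.3568 mol/L x 0.01553 L = 0.005541 mol.
The neutralisation is 2 HBr : 1 Ba(OH)2, so n(Ba(OH)2) = 0.005541 x 1/2 = 0.002771 mol.
V(Ba(OH)2) = 0.002771 / 0.1426 = 0.01943 L = 19.4 mL.

19.4 mL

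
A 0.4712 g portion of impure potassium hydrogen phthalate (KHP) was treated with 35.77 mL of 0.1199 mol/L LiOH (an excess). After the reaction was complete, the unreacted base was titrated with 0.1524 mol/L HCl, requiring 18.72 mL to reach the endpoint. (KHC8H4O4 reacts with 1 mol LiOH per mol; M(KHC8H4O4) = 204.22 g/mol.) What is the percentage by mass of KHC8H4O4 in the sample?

Total n(LiOH) added = 0.1199 x 0.03577 = 0.004289 mol.
n(HCl) used = 0.1524 x 0.01872 = 0.002853 mol, which equals the excess n(LiOH).
So n(LiOH) consumed by the sample = 0.004289 - 0.002853 = 0.001436 mol.
n(KHC8H4O4) = 0.001436 / 1 = 0.001436 mol.
mass KHC8H4O4 = 0.001436 x 204.22 = 0.2932 g, so %KHC8H4O4 = 0.2932/0.4712 x 100 = 62.2%.

62.2%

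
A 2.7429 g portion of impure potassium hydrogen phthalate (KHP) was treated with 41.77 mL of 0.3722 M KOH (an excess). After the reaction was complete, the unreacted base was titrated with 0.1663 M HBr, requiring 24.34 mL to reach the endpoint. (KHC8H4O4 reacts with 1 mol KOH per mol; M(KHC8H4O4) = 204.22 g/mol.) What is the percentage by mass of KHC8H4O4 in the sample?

85.6%

Total n(KOH) added = 0.3722 x 0.04177 = 0.01555 mol.
n(HBr) used = 0.1663 x 0.02434 = 0.004048 mol, which equals the excess n(KOH).
So n(KOH) consumed by the sample = 0.01555 - 0.004048 = 0.01150 mol.
n(KHC8H4O4) = 0.01150 / 1 = 0.01150 mol.
mass KHC8H4O4 = 0.01150 x 204.22 = 2.348 g, so %KHC8H4O4 = 2.348/2.7429 x 100 = 85.6%.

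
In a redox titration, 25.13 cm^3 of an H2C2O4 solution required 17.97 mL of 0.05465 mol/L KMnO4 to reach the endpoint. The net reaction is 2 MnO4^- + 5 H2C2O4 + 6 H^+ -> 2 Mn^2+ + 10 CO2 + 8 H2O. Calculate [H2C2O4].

0.0977 M

n(KMnO4) = 0.05465 x 0.01797 = 0.0009821 mol.
From the balanced equation, 2 mol KMnO4 reacts with 5 mol H2C2O4, so n(H2C2O4) = 0.0009821 x 5/2 = 0.002455 mol.
[H2C2O4] = 0.002455 / 0.02513 L = 0.0977 M.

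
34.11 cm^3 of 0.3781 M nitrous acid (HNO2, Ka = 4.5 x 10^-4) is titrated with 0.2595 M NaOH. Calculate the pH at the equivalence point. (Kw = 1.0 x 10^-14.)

8.27

n(HNO2) = 0.3781 x 0.03411 = 0.01290 mol; V(NaOH) at equivalence = 0.01290/0.2595 = 0.04970 L.
At equivalence all the acid is converted to NO2-; total volume = 0.03411 + 0.04970 = 0.08381 L, so [NO2-] = 0.01290/0.08381 = 0.1539 M.
Kb = Kw/Ka = 1.0e-14 / 4.5 x 10^-4 = 2.22e-11.
[OH^-] = sqrt(Kb x [NO2-]) = sqrt(2.22e-11 x 0.1539) = 1.85e-6 M.
pOH = 5.73, so pH = 14.00 - 5.73 = 8.27.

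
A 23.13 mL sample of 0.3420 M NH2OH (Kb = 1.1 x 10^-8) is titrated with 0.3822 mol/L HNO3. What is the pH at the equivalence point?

3.39

n(NH2OH) = 0.3420 x 0.02313 = 0.007910 mol; V(HNO3) at equivalence = 0.007910/0.3822 = 0.02070 L.
At equivalence the base is fully converted to NH3OH+; total volume = 0.04383 L, so [NH3OH+] = 0.007910/0.04383 = 0.1805 M.
Ka(NH3OH+) = Kw/Kb = 1.0e-14 / 1.1 x 10^-8 = 9.09e-7.
[H^+] = sqrt(Ka x [NH3OH+]) = sqrt(9.09e-7 x 0.1805) = 0.000405 M.
pH = -log(0.000405) = 3.39.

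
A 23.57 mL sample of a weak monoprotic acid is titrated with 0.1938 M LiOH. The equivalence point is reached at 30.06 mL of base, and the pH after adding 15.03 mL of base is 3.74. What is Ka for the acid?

1.8 x 10^-4

15.03 mL is half of the equivalence volume, so this is the half-equivalence point where [HA] = [A^-].
At half-equivalence pH = pKa, so pKa = 3.74.
Ka = 10^(-3.74) = 1.8 x 10^-4.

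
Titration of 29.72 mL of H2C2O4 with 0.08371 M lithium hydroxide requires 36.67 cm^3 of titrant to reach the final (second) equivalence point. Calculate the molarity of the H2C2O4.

n(LiOH) = 0.08371 x 0.03667 = 0.003070 mol.
At the final (second) equivalence point, 2 mol OH^- react per mol H2C2O4, so n(H2C2O4) = 0.003070 / 2 = 0.001535 mol.
[H2C2O4] = 0.001535 / 0.02972 L = 0.0516 M.

0.0516 M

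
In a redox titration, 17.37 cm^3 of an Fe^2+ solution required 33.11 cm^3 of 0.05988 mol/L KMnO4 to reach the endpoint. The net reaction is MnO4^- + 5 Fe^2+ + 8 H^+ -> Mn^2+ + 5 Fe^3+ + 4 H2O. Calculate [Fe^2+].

0.571 M

n(KMnO4) = 0.05988 x 0.03311 = 0.001983 mol.
From the balanced equation, 1 mol KMnO4 reacts with 5 mol Fe^2+, so n(Fe^2+) = 0.001983 x 5/1 = 0.009913 mol.
[Fe^2+] = 0.009913 / 0.01737 L = 0.571 M.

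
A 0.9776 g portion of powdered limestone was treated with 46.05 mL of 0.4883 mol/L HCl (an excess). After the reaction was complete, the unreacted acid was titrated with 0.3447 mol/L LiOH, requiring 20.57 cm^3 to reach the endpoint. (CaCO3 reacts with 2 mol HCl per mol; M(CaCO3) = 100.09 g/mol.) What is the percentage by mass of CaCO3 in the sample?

Total n(HCl) added = 0.4883 x 0.04605 = 0.02249 mol.
n(LiOH) used = 0.3447 x 0.02057 = 0.007090 mol, which equals the excess n(HCl).
So n(HCl) consumed by the sample = 0.02249 - 0.007090 = 0.01540 mol.
n(CaCO3) = 0.01540 / 2 = 0.007698 mol.
mass CaCO3 = 0.007698 x 100.09 = 0.7705 g, so %CaCO3 = 0.7705/0.9776 x 100 = 78.8%.

78.8%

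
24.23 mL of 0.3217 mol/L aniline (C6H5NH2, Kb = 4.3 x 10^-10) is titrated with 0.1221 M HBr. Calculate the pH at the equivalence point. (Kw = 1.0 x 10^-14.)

2.84

n(C6H5NH2) = 0.3217 x 0.02423 = 0.007795 mol; V(HBr) at equivalence = 0.007795/0.1221 = 0.06384 L.
At equivalence the base is fully converted to C6H5NH3+; total volume = 0.08807 L, so [C6H5NH3+] = 0.007795/0.08807 = 0.08851 M.
Ka(C6H5NH3+) = Kw/Kb = 1.0e-14 / 4.3 x 10^-10 = 2.33e-5.
[H^+] = sqrt(Ka x [C6H5NH3+]) = sqrt(2.33e-5 x 0.08851) = 0.00143 M.
pH = -log(0.00143) = 2.84.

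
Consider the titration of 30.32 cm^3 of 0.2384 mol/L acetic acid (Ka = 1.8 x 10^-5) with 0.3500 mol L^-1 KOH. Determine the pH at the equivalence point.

n(CH3COOH) = 0.2384 x 0.03032 = 0.007228 mol; V(KOH) at equivalence = 0.007228/0.3500 = 0.02065 L.
At equivalence all the acid is converted to CH3COO-; total volume = 0.03032 + 0.02065 = 0.05097 L, so [CH3COO-] = 0.007228/0.05097 = 0.1418 M.
Kb = Kw/Ka = 1.0e-14 / 1.8 x 10^-5 = 5.56e-10.
[OH^-] = sqrt(Kb x [CH3COO-]) = sqrt(5.56e-10 x 0.1418) = 8.88e-6 M.
pOH = 5.05, so pH = 14.00 - 5.05 = 8.95.

8.95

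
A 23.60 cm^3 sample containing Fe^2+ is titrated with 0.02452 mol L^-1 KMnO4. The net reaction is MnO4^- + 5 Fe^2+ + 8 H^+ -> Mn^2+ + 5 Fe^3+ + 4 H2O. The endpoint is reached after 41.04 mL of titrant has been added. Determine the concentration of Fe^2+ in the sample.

n(KMnO4) = 0.02452 x 0.04104 = 0.001006 mol.
From the balanced equation, 1 mol KMnO4 reacts with 5 mol Fe^2+, so n(Fe^2+) = 0.001006 x 5/1 = 0.005032 mol.
[Fe^2+] = 0.005032 / 0.02360 L = 0.213 M.

0.213 M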